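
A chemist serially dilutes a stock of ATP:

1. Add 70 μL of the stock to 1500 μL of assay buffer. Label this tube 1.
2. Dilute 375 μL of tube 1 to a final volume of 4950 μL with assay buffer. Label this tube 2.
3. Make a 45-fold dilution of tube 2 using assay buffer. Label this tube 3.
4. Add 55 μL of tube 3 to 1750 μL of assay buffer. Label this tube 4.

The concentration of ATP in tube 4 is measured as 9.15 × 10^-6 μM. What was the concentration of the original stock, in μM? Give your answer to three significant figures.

Step 1: 70 μL + 1500 μL = 1570 μL total → factor 1570/70 = 22.429
Step 2: 375 μL brought to 4950 μL → factor 4950/375 = 13.2
Step 3: 45-fold → factor 45
Step 4: 55 μL + 1750 μL = 1805 μL total → factor 1805/55 = 32.818
Overall dilution factor = 22.429 × 13.2 × 45 × 32.818 = 4.3722 × 10^5
Stock = 9.15 × 10^-6 μM × 4.3722 × 10^5 = 4.00 μM

4.00 μM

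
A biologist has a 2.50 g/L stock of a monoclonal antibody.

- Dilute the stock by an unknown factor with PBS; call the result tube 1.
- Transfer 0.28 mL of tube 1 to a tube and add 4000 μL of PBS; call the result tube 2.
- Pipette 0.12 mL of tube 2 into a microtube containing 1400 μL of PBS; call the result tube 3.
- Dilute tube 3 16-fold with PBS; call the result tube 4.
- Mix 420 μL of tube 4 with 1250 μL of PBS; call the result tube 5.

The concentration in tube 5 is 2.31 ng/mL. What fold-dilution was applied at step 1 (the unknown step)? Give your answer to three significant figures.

Step 1: unknown factor x
Step 2: 0.28 mL + 4000 μL = 4.28 mL total → factor 4.28/0.28 = 15.286
Step 3: 0.12 mL + 1400 μL = 1.52 mL total → factor 1.52/0.12 = 12.667
Step 4: 16-fold → factor 16
Step 5: 420 μL + 1250 μL = 1670 μL total → factor 1670/420 = 3.9762
Product of known-step factors = 12318
Overall factor = 2.50 g/L / (2.31 ng/mL) = 1.0823 × 10^6
x = 1.0823 × 10^6 / 12318 = 87.9

87.9-fold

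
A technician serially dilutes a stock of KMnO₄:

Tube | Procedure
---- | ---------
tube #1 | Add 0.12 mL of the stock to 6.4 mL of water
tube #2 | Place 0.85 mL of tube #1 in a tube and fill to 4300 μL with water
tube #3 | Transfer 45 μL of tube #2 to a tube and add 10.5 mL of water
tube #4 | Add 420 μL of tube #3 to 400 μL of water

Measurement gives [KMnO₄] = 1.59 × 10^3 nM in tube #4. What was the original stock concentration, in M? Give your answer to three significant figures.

0.200 M

Step 1: 0.12 mL + 6.4 mL = 6.52 mL total → factor 6.52/0.12 = 54.333
Step 2: 0.85 mL brought to 4300 μL → factor 4.3/0.85 = 5.0588
Step 3: 45 μL + 10.5 mL = 10545 μL total → factor 10545/45 = 234.33
Step 4: 420 μL + 400 μL = 820 μL total → factor 820/420 = 1.9524
Overall dilution factor = 54.333 × 5.0588 × 234.33 × 1.9524 = 1.2575 × 10^5
Stock = 1.59 × 10^3 nM × 1.2575 × 10^5 = 1.999 × 10^8 nM = 0.200 M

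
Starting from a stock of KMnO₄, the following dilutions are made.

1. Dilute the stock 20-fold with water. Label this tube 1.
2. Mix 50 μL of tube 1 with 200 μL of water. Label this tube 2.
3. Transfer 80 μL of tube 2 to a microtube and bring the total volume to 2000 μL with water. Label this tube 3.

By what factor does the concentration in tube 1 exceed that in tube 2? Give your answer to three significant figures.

Step 1: 20-fold → factor 20
Step 2: 50 μL + 200 μL = 250 μL total → factor 250/50 = 5
Dilution factor to tube 1 = 20; to tube 2 = 100
[tube 1]/[tube 2] = (factor to tube 2)/(factor to tube 1) = 100/20 = 5.00

5.00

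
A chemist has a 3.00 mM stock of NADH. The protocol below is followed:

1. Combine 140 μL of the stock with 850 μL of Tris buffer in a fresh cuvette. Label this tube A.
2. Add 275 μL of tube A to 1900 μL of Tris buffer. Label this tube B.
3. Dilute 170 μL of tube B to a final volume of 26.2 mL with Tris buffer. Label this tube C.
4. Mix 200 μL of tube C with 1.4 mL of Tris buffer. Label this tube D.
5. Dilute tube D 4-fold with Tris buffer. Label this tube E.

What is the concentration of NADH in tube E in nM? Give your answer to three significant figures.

Step 1: 140 μL + 850 μL = 990 μL total → factor 990/140 = 7.0714
Step 2: 275 μL + 1900 μL = 2175 μL total → factor 2175/275 = 7.9091
Step 3: 170 μL brought to 26.2 mL → factor 26200/170 = 154.12
Step 4: 200 μL + 1.4 mL = 1600 μL total → factor 1600/200 = 8
Step 5: 4-fold → factor 4
Overall dilution factor = 7.0714 × 7.9091 × 154.12 × 8 × 4 = 2.7583 × 10^5
Final = 3.00 mM / 2.7583 × 10^5 = 1.088 × 10^-5 mM = 10.9 nM

10.9 nM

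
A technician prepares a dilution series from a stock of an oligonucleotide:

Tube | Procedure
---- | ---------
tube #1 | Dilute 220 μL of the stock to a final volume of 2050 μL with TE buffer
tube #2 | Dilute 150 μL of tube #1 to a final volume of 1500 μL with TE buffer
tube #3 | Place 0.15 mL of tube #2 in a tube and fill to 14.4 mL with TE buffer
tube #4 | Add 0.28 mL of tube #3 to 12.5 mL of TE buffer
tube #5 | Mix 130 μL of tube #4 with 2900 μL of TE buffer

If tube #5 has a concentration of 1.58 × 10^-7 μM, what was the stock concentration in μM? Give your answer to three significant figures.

1.50 μM

Step 1: 220 μL brought to 2050 μL → factor 2050/220 = 9.3182
Step 2: 150 μL brought to 1500 μL → factor 1500/150 = 10
Step 3: 0.15 mL brought to 14.4 mL → factor 14.4/0.15 = 96
Step 4: 0.28 mL + 12.5 mL = 12.78 mL total → factor 12.78/0.28 = 45.643
Step 5: 130 μL + 2900 μL = 3030 μL total → factor 3030/130 = 23.308
Overall dilution factor = 9.3182 × 10 × 96 × 45.643 × 23.308 = 9.5164 × 10^6
Stock = 1.58 × 10^-7 μM × 9.5164 × 10^6 = 1.50 μM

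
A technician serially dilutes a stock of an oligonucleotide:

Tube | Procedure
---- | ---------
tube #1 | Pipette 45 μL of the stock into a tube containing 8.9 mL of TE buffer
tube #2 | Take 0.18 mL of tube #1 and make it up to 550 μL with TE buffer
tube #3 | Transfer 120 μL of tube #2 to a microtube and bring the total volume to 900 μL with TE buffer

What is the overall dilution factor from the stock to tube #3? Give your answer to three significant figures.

Step 1: 45 μL + 8.9 mL = 8945 μL total → factor 8945/45 = 198.78
Step 2: 0.18 mL brought to 550 μL → factor 0.55/0.18 = 3.0556
Step 3: 120 μL brought to 900 μL → factor 900/120 = 7.5
Overall dilution factor = 198.78 × 3.0556 × 7.5 = 4555.3

4.56 × 10^3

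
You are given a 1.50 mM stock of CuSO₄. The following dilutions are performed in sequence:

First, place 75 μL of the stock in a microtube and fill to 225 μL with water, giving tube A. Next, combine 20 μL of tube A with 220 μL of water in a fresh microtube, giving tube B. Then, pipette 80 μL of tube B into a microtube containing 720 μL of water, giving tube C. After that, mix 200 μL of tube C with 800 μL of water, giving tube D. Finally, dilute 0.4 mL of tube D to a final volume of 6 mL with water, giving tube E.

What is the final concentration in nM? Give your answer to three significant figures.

55.6 nM

Step 1: 75 μL brought to 225 μL → factor 225/75 = 3
Step 2: 20 μL + 220 μL = 240 μL total → factor 240/20 = 12
Step 3: 80 μL + 720 μL = 800 μL total → factor 800/80 = 10
Step 4: 200 μL + 800 μL = 1000 μL total → factor 1000/200 = 5
Step 5: 0.4 mL brought to 6 mL → factor 6/0.4 = 15
Overall dilution factor = 3 × 12 × 10 × 5 × 15 = 27000
Final = 1.50 mM / 27000 = 5.556 × 10^-5 mM = 55.6 nM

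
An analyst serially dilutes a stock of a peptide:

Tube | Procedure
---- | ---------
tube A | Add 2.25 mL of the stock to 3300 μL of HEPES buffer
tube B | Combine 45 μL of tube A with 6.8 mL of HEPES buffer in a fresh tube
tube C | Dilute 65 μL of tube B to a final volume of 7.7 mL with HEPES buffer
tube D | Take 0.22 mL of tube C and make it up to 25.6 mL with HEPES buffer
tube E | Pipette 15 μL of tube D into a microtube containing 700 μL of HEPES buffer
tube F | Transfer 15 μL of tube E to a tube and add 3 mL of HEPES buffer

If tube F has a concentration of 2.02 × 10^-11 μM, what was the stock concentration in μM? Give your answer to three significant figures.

Step 1: 2.25 mL + 3300 μL = 5.55 mL total → factor 5.55/2.25 = 2.4667
Step 2: 45 μL + 6.8 mL = 6845 μL total → factor 6845/45 = 152.11
Step 3: 65 μL brought to 7.7 mL → factor 7700/65 = 118.46
Step 4: 0.22 mL brought to 25.6 mL → factor 25.6/0.22 = 116.36
Step 5: 15 μL + 700 μL = 715 μL total → factor 715/15 = 47.667
Step 6: 15 μL + 3 mL = 3015 μL total → factor 3015/15 = 201
Overall dilution factor = 2.4667 × 152.11 × 118.46 × 116.36 × 47.667 × 201 = 4.9554 × 10^10
Stock = 2.02 × 10^-11 μM × 4.9554 × 10^10 = 1.00 μM

1.00 μM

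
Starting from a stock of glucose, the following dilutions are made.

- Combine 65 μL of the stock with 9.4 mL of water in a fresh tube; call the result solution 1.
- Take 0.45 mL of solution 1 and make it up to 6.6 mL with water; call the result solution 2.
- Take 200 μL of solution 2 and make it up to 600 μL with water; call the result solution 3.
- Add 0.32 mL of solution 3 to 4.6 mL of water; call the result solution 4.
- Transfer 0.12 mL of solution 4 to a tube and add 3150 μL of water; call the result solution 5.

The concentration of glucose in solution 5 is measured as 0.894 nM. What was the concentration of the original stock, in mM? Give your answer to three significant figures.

2.40 mM

Step 1: 65 μL + 9.4 mL = 9465 μL total → factor 9465/65 = 145.62
Step 2: 0.45 mL brought to 6.6 mL → factor 6.6/0.45 = 14.667
Step 3: 200 μL brought to 600 μL → factor 600/200 = 3
Step 4: 0.32 mL + 4.6 mL = 4.92 mL total → factor 4.92/0.32 = 15.375
Step 5: 0.12 mL + 3150 μL = 3.27 mL total → factor 3.27/0.12 = 27.25
Overall dilution factor = 145.62 × 14.667 × 3 × 15.375 × 27.25 = 2.6844 × 10^6
Stock = 0.894 nM × 2.6844 × 10^6 = 2.400 × 10^6 nM = 2.40 mM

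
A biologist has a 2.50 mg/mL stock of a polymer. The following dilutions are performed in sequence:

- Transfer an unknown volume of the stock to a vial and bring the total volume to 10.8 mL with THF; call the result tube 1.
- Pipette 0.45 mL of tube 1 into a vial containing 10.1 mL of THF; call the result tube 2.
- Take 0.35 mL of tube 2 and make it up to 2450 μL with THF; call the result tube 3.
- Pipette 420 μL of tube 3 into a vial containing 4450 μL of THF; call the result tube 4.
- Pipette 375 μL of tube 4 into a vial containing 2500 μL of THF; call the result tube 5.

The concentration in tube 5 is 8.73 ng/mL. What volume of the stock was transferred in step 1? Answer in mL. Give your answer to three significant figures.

Step 1: v brought to 10.8 mL → factor = 10.8 mL/v
Step 2: 0.45 mL + 10.1 mL = 10.55 mL total → factor 10.55/0.45 = 23.444
Step 3: 0.35 mL brought to 2450 μL → factor 2.45/0.35 = 7
Step 4: 420 μL + 4450 μL = 4870 μL total → factor 4870/420 = 11.595
Step 5: 375 μL + 2500 μL = 2875 μL total → factor 2875/375 = 7.6667
Product of known-step factors = 14589
Overall factor = 2.50 mg/mL / (8.73 ng/mL) = 2.8637 × 10^5
Step-1 factor = 2.8637 × 10^5 / 14589 = 19.629
v = 10.8 mL / 19.629 = 0.550 mL

0.550 mL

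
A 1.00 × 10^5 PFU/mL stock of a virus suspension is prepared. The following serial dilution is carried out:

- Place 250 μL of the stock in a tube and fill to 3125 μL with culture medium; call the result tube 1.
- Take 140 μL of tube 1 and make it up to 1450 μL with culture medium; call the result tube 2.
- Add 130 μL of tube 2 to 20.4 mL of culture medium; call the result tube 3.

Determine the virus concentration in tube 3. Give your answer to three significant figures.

Step 1: 250 μL brought to 3125 μL → factor 3125/250 = 12.5
Step 2: 140 μL brought to 1450 μL → factor 1450/140 = 10.357
Step 3: 130 μL + 20.4 mL = 20530 μL total → factor 20530/130 = 157.92
Overall dilution factor = 12.5 × 10.357 × 157.92 = 20445
Final = 1.00 × 10^5 PFU/mL / 20445 = 4.89 PFU/mL

4.89 PFU/mL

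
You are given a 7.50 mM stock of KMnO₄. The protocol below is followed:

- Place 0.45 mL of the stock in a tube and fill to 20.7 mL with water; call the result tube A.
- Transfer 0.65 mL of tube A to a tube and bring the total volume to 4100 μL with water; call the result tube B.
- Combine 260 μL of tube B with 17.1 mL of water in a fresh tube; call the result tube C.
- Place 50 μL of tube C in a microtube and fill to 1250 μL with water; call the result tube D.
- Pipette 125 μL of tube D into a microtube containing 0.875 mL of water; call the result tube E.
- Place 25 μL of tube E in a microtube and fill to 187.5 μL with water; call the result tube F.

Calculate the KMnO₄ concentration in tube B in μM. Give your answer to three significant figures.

25.8 μM

Step 1: 0.45 mL brought to 20.7 mL → factor 20.7/0.45 = 46
Step 2: 0.65 mL brought to 4100 μL → factor 4.1/0.65 = 6.3077
Dilution factor through tube B = 46 × 6.3077 = 290.15
[tube B] = 7.50 mM / 290.15 = 0.02585 mM = 25.8 μM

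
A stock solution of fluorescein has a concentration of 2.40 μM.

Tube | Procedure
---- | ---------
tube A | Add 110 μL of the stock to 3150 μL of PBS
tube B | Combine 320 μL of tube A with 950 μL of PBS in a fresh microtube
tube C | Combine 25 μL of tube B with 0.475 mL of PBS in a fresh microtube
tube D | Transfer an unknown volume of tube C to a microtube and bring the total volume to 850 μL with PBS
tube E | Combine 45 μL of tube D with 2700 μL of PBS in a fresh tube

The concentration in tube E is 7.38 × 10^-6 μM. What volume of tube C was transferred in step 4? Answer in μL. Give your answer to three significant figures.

375 μL

Step 1: 110 μL + 3150 μL = 3260 μL total → factor 3260/110 = 29.636
Step 2: 320 μL + 950 μL = 1270 μL total → factor 1270/320 = 3.9688
Step 3: 25 μL + 0.475 mL = 500 μL total → factor 500/25 = 20
Step 4: v brought to 850 μL → factor = 850 μL/v
Step 5: 45 μL + 2700 μL = 2745 μL total → factor 2745/45 = 61
Product of known-step factors = 1.435 × 10^5
Overall factor = 2.40 μM / (7.38 × 10^-6 μM) = 3.252 × 10^5
Step-4 factor = 3.252 × 10^5 / 1.435 × 10^5 = 2.2663
v = 850 μL / 2.2663 = 375 μL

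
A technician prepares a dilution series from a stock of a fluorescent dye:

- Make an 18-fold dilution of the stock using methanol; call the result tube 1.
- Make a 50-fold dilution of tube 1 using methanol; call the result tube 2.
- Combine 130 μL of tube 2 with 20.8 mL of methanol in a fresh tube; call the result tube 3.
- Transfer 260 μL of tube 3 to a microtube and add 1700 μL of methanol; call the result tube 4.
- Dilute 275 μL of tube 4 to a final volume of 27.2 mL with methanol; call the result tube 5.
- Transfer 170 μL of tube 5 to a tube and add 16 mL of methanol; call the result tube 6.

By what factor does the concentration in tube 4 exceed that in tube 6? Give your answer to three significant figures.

Step 1: 18-fold → factor 18
Step 2: 50-fold → factor 50
Step 3: 130 μL + 20.8 mL = 20930 μL total → factor 20930/130 = 161
Step 4: 260 μL + 1700 μL = 1960 μL total → factor 1960/260 = 7.5385
Step 5: 275 μL brought to 27.2 mL → factor 27200/275 = 98.909
Step 6: 170 μL + 16 mL = 16170 μL total → factor 16170/170 = 95.118
Dilution factor to tube 4 = 1.0923 × 10^6; to tube 6 = 1.0277 × 10^10
[tube 4]/[tube 6] = (factor to tube 6)/(factor to tube 4) = 1.0277 × 10^10/1.0923 × 10^6 = 9.41 × 10^3

9.41 × 10^3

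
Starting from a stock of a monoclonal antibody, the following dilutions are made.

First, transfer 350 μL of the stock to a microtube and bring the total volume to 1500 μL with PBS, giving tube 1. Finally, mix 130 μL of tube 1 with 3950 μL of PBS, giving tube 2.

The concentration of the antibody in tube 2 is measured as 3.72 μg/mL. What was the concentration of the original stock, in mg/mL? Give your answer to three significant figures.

0.500 mg/mL

Step 1: 350 μL brought to 1500 μL → factor 1500/350 = 4.2857
Step 2: 130 μL + 3950 μL = 4080 μL total → factor 4080/130 = 31.385
Overall dilution factor = 4.2857 × 31.385 = 134.51
Stock = 3.72 μg/mL × 134.51 = 500.4 μg/mL = 0.500 mg/mL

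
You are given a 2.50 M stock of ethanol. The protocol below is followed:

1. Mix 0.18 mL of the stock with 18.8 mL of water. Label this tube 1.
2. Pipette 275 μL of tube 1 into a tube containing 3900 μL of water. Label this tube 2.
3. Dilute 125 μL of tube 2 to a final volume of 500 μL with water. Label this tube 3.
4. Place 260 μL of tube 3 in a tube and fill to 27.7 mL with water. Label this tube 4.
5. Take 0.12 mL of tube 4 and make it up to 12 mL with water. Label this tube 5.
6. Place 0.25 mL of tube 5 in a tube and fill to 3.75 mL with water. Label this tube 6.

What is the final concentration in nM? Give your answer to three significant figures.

2.44 nM

Step 1: 0.18 mL + 18.8 mL = 18.98 mL total → factor 18.98/0.18 = 105.44
Step 2: 275 μL + 3900 μL = 4175 μL total → factor 4175/275 = 15.182
Step 3: 125 μL brought to 500 μL → factor 500/125 = 4
Step 4: 260 μL brought to 27.7 mL → factor 27700/260 = 106.54
Step 5: 0.12 mL brought to 12 mL → factor 12/0.12 = 100
Step 6: 0.25 mL brought to 3.75 mL → factor 3.75/0.25 = 15
Overall dilution factor = 105.44 × 15.182 × 4 × 106.54 × 100 × 15 = 1.0233 × 10^9
Final = 2.50 M / 1.0233 × 10^9 = 2.443 × 10^-9 M = 2.44 nM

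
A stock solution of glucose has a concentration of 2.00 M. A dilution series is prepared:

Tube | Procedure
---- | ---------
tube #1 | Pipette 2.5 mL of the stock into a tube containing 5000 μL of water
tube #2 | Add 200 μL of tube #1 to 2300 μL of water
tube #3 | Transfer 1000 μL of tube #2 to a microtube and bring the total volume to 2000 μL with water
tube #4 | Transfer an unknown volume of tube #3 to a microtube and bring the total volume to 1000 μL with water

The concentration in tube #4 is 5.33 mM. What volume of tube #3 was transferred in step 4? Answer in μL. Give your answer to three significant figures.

200 μL

Step 1: 2.5 mL + 5000 μL = 7.5 mL total → factor 7.5/2.5 = 3
Step 2: 200 μL + 2300 μL = 2500 μL total → factor 2500/200 = 12.5
Step 3: 1000 μL brought to 2000 μL → factor 2000/1000 = 2
Step 4: v brought to 1000 μL → factor = 1000 μL/v
Product of known-step factors = 75
Overall factor = 2.00 M / (5.33 mM) = 375.23
Step-4 factor = 375.23 / 75 = 5.0031
v = 1000 μL / 5.0031 = 200 μL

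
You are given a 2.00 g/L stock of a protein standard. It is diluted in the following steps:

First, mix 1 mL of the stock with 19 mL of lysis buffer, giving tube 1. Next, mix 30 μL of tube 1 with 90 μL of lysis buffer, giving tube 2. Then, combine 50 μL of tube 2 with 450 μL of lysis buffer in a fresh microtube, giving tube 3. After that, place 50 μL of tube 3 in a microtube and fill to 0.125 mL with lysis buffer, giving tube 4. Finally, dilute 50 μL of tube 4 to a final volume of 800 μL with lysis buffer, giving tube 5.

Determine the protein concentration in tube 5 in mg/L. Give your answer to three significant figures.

0.0625 mg/L

Step 1: 1 mL + 19 mL = 20 mL total → factor 20/1 = 20
Step 2: 30 μL + 90 μL = 120 μL total → factor 120/30 = 4
Step 3: 50 μL + 450 μL = 500 μL total → factor 500/50 = 10
Step 4: 50 μL brought to 0.125 mL → factor 125/50 = 2.5
Step 5: 50 μL brought to 800 μL → factor 800/50 = 16
Overall dilution factor = 20 × 4 × 10 × 2.5 × 16 = 32000
Final = 2.00 g/L / 32000 = 6.250 × 10^-5 g/L = 0.0625 mg/L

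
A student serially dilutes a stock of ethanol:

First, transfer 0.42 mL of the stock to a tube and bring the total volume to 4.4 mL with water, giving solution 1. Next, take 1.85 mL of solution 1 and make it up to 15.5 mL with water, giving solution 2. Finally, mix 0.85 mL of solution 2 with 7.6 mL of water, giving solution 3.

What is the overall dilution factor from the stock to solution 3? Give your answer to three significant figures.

Step 1: 0.42 mL brought to 4.4 mL → factor 4.4/0.42 = 10.476
Step 2: 1.85 mL brought to 15.5 mL → factor 15.5/1.85 = 8.3784
Step 3: 0.85 mL + 7.6 mL = 8.45 mL total → factor 8.45/0.85 = 9.9412
Overall dilution factor = 10.476 × 8.3784 × 9.9412 = 872.57

873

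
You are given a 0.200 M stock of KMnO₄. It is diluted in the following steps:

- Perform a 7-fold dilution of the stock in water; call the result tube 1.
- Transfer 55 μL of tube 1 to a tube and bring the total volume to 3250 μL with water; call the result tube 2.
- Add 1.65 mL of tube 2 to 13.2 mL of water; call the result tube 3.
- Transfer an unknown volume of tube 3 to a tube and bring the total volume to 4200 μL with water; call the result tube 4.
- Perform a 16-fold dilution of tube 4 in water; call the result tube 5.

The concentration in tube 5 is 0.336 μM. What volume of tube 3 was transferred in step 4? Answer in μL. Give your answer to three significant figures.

Step 1: 7-fold → factor 7
Step 2: 55 μL brought to 3250 μL → factor 3250/55 = 59.091
Step 3: 1.65 mL + 13.2 mL = 14.85 mL total → factor 14.85/1.65 = 9
Step 4: v brought to 4200 μL → factor = 4200 μL/v
Step 5: 16-fold → factor 16
Product of known-step factors = 59564
Overall factor = 0.200 M / (0.336 μM) = 5.9524 × 10^5
Step-4 factor = 5.9524 × 10^5 / 59564 = 9.9933
v = 4200 μL / 9.9933 = 420 μL

420 μL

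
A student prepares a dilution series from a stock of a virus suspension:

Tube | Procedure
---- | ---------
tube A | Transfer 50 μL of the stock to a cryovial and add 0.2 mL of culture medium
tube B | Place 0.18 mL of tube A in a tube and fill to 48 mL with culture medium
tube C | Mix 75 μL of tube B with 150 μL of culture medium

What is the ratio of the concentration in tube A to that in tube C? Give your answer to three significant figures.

800

Step 1: 50 μL + 0.2 mL = 250 μL total → factor 250/50 = 5
Step 2: 0.18 mL brought to 48 mL → factor 48/0.18 = 266.67
Step 3: 75 μL + 150 μL = 225 μL total → factor 225/75 = 3
Dilution factor to tube A = 5; to tube C = 4000
[tube A]/[tube C] = (factor to tube C)/(factor to tube A) = 4000/5 = 800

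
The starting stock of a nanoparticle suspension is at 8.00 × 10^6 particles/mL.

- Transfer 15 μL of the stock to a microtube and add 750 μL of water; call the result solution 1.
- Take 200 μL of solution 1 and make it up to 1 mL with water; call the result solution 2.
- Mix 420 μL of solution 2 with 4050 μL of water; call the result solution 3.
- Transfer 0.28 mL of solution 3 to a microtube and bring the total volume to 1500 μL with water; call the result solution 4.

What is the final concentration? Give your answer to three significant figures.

Step 1: 15 μL + 750 μL = 765 μL total → factor 765/15 = 51
Step 2: 200 μL brought to 1 mL → factor 1000/200 = 5
Step 3: 420 μL + 4050 μL = 4470 μL total → factor 4470/420 = 10.643
Step 4: 0.28 mL brought to 1500 μL → factor 1.5/0.28 = 5.3571
Overall dilution factor = 51 × 5 × 10.643 × 5.3571 = 14539
Final = 8.00 × 10^6 particles/mL / 14539 = 550 particles/mL

550 particles/mL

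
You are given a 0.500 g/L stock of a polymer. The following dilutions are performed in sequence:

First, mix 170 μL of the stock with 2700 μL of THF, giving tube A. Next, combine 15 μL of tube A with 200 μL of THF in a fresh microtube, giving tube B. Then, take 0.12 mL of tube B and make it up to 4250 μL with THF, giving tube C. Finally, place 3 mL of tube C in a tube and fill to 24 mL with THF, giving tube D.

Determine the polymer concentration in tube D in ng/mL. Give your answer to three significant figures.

Step 1: 170 μL + 2700 μL = 2870 μL total → factor 2870/170 = 16.882
Step 2: 15 μL + 200 μL = 215 μL total → factor 215/15 = 14.333
Step 3: 0.12 mL brought to 4250 μL → factor 4.25/0.12 = 35.417
Step 4: 3 mL brought to 24 mL → factor 24/3 = 8
Overall dilution factor = 16.882 × 14.333 × 35.417 × 8 = 68561
Final = 0.500 g/L / 68561 = 7.293 × 10^-6 g/L = 7.29 ng/mL

7.29 ng/mL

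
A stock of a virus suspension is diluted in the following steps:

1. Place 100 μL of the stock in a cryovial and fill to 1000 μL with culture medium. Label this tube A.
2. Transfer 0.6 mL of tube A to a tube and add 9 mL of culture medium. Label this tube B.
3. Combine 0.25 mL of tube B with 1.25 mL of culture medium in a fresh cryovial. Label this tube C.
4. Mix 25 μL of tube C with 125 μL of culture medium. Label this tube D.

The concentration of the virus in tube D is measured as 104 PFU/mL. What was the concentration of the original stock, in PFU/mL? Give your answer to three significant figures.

Step 1: 100 μL brought to 1000 μL → factor 1000/100 = 10
Step 2: 0.6 mL + 9 mL = 9.6 mL total → factor 9.6/0.6 = 16
Step 3: 0.25 mL + 1.25 mL = 1.5 mL total → factor 1.5/0.25 = 6
Step 4: 25 μL + 125 μL = 150 μL total → factor 150/25 = 6
Overall dilution factor = 10 × 16 × 6 × 6 = 5760
Stock = 104 PFU/mL × 5760 = 5.99 × 10^5 PFU/mL

5.99 × 10^5 PFU/mL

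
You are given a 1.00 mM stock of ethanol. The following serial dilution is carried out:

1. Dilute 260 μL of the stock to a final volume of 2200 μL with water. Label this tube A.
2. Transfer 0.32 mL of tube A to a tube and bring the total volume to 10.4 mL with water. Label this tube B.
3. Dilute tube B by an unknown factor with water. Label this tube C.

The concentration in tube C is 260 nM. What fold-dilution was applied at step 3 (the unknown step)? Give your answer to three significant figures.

Step 1: 260 μL brought to 2200 μL → factor 2200/260 = 8.4615
Step 2: 0.32 mL brought to 10.4 mL → factor 10.4/0.32 = 32.5
Step 3: unknown factor x
Product of known-step factors = 275
Overall factor = 1.00 mM / (260 nM) = 3846.2
x = 3846.2 / 275 = 14.0

14.0-fold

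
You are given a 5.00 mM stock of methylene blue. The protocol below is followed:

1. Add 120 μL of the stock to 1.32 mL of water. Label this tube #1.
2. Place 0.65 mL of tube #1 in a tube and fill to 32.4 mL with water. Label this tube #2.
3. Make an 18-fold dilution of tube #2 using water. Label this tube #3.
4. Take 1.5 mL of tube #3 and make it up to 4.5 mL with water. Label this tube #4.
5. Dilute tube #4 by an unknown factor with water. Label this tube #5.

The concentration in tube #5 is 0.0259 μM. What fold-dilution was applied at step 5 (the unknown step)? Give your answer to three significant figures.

5.98-fold

Step 1: 120 μL + 1.32 mL = 1440 μL total → factor 1440/120 = 12
Step 2: 0.65 mL brought to 32.4 mL → factor 32.4/0.65 = 49.846
Step 3: 18-fold → factor 18
Step 4: 1.5 mL brought to 4.5 mL → factor 4.5/1.5 = 3
Step 5: unknown factor x
Product of known-step factors = 32300
Overall factor = 5.00 mM / (0.0259 μM) = 1.9305 × 10^5
x = 1.9305 × 10^5 / 32300 = 5.98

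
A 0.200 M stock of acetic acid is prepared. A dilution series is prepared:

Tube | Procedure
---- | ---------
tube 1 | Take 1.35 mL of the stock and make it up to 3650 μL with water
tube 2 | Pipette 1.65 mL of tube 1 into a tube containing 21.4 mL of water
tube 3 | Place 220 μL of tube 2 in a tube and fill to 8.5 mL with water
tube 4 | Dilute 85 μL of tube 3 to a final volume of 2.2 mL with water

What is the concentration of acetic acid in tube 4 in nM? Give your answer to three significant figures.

Step 1: 1.35 mL brought to 3650 μL → factor 3.65/1.35 = 2.7037
Step 2: 1.65 mL + 21.4 mL = 23.05 mL total → factor 23.05/1.65 = 13.97
Step 3: 220 μL brought to 8.5 mL → factor 8500/220 = 38.636
Step 4: 85 μL brought to 2.2 mL → factor 2200/85 = 25.882
Overall dilution factor = 2.7037 × 13.97 × 38.636 × 25.882 = 37770
Final = 0.200 M / 37770 = 5.295 × 10^-6 M = 5.30 × 10^3 nM

5.30 × 10^3 nM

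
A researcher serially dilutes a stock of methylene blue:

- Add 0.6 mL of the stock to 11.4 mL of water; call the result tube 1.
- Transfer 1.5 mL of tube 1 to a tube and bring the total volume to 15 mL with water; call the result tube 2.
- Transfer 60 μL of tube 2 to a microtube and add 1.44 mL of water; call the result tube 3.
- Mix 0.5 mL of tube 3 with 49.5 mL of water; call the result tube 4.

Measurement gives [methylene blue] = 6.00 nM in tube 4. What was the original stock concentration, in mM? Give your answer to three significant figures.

3.00 mM

Step 1: 0.6 mL + 11.4 mL = 12 mL total → factor 12/0.6 = 20
Step 2: 1.5 mL brought to 15 mL → factor 15/1.5 = 10
Step 3: 60 μL + 1.44 mL = 1500 μL total → factor 1500/60 = 25
Step 4: 0.5 mL + 49.5 mL = 50 mL total → factor 50/0.5 = 100
Overall dilution factor = 20 × 10 × 25 × 100 = 5 × 10^5
Stock = 6.00 nM × 5 × 10^5 = 3.000 × 10^6 nM = 3.00 mM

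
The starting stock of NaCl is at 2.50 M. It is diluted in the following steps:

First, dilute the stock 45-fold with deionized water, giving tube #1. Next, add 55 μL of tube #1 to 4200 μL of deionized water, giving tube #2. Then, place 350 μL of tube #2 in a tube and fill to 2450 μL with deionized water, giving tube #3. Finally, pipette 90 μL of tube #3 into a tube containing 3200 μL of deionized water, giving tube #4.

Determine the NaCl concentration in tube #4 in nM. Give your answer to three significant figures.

Step 1: 45-fold → factor 45
Step 2: 55 μL + 4200 μL = 4255 μL total → factor 4255/55 = 77.364
Step 3: 350 μL brought to 2450 μL → factor 2450/350 = 7
Step 4: 90 μL + 3200 μL = 3290 μL total → factor 3290/90 = 36.556
Overall dilution factor = 45 × 77.364 × 7 × 36.556 = 8.9084 × 10^5
Final = 2.50 M / 8.9084 × 10^5 = 2.806 × 10^-6 M = 2.81 × 10^3 nM

2.81 × 10^3 nM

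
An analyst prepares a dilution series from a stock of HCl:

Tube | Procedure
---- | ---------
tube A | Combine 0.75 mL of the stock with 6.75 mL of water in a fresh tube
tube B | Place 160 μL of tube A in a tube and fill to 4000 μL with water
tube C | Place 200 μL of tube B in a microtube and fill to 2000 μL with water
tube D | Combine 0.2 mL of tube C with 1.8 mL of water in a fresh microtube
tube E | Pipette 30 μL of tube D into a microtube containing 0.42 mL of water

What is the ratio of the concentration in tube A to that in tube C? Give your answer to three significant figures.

Step 1: 0.75 mL + 6.75 mL = 7.5 mL total → factor 7.5/0.75 = 10
Step 2: 160 μL brought to 4000 μL → factor 4000/160 = 25
Step 3: 200 μL brought to 2000 μL → factor 2000/200 = 10
Dilution factor to tube A = 10; to tube C = 2500
[tube A]/[tube C] = (factor to tube C)/(factor to tube A) = 2500/10 = 250

250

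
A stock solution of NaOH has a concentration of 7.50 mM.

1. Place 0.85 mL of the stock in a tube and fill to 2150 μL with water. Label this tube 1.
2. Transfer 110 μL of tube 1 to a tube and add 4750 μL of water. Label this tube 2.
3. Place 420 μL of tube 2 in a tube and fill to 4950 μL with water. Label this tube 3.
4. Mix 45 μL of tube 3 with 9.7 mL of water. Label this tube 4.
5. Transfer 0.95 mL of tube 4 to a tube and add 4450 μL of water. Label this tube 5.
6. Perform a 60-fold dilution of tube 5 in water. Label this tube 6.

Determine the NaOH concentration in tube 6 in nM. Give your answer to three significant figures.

0.0771 nM

Step 1: 0.85 mL brought to 2150 μL → factor 2.15/0.85 = 2.5294
Step 2: 110 μL + 4750 μL = 4860 μL total → factor 4860/110 = 44.182
Step 3: 420 μL brought to 4950 μL → factor 4950/420 = 11.786
Step 4: 45 μL + 9.7 mL = 9745 μL total → factor 9745/45 = 216.56
Step 5: 0.95 mL + 4450 μL = 5.4 mL total → factor 5.4/0.95 = 5.6842
Step 6: 60-fold → factor 60
Overall dilution factor = 2.5294 × 44.182 × 11.786 × 216.56 × 5.6842 × 60 = 9.7277 × 10^7
Final = 7.50 mM / 9.7277 × 10^7 = 7.710 × 10^-8 mM = 0.0771 nM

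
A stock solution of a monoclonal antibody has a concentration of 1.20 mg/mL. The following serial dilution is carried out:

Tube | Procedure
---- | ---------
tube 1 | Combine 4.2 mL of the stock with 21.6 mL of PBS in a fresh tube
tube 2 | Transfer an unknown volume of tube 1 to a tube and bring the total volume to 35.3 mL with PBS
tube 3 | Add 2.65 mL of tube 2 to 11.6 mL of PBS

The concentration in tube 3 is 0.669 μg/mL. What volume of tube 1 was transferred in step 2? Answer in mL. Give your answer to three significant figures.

Step 1: 4.2 mL + 21.6 mL = 25.8 mL total → factor 25.8/4.2 = 6.1429
Step 2: v brought to 35.3 mL → factor = 35.3 mL/v
Step 3: 2.65 mL + 11.6 mL = 14.25 mL total → factor 14.25/2.65 = 5.3774
Product of known-step factors = 33.032
Overall factor = 1.20 mg/mL / (0.669 μg/mL) = 1793.7
Step-2 factor = 1793.7 / 33.032 = 54.302
v = 35.3 mL / 54.302 = 0.650 mL

0.650 mL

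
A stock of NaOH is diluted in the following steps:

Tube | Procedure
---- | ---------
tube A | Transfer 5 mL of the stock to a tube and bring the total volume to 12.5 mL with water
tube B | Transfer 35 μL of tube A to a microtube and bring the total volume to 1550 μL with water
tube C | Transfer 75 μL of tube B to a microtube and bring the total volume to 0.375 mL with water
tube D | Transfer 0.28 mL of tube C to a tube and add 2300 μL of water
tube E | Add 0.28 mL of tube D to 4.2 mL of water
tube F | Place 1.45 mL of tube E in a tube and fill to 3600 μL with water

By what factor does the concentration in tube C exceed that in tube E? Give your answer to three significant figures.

Step 1: 5 mL brought to 12.5 mL → factor 12.5/5 = 2.5
Step 2: 35 μL brought to 1550 μL → factor 1550/35 = 44.286
Step 3: 75 μL brought to 0.375 mL → factor 375/75 = 5
Step 4: 0.28 mL + 2300 μL = 2.58 mL total → factor 2.58/0.28 = 9.2143
Step 5: 0.28 mL + 4.2 mL = 4.48 mL total → factor 4.48/0.28 = 16
Dilution factor to tube C = 553.57; to tube E = 81612
[tube C]/[tube E] = (factor to tube E)/(factor to tube C) = 81612/553.57 = 147

147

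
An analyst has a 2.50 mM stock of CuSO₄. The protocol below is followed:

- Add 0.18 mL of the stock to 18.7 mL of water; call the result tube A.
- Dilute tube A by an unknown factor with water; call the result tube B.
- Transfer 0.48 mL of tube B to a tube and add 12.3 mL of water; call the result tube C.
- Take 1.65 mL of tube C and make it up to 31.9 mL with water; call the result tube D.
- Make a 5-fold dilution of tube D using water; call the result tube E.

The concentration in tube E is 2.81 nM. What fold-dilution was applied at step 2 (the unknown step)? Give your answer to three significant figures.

3.30-fold

Step 1: 0.18 mL + 18.7 mL = 18.88 mL total → factor 18.88/0.18 = 104.89
Step 2: unknown factor x
Step 3: 0.48 mL + 12.3 mL = 12.78 mL total → factor 12.78/0.48 = 26.625
Step 4: 1.65 mL brought to 31.9 mL → factor 31.9/1.65 = 19.333
Step 5: 5-fold → factor 5
Product of known-step factors = 2.6996 × 10^5
Overall factor = 2.50 mM / (2.81 nM) = 8.8968 × 10^5
x = 8.8968 × 10^5 / 2.6996 × 10^5 = 3.30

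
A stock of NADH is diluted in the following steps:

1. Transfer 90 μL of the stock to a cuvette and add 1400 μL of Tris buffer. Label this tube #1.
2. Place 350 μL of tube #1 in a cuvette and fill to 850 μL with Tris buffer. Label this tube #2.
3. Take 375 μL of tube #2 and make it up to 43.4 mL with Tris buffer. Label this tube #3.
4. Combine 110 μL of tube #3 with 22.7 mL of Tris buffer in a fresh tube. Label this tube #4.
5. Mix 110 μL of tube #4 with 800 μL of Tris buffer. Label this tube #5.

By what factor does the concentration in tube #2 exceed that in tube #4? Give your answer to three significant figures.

Step 1: 90 μL + 1400 μL = 1490 μL total → factor 1490/90 = 16.556
Step 2: 350 μL brought to 850 μL → factor 850/350 = 2.4286
Step 3: 375 μL brought to 43.4 mL → factor 43400/375 = 115.73
Step 4: 110 μL + 22.7 mL = 22810 μL total → factor 22810/110 = 207.36
Dilution factor to tube #2 = 40.206; to tube #4 = 9.6491 × 10^5
[tube #2]/[tube #4] = (factor to tube #4)/(factor to tube #2) = 9.6491 × 10^5/40.206 = 2.40 × 10^4

2.40 × 10^4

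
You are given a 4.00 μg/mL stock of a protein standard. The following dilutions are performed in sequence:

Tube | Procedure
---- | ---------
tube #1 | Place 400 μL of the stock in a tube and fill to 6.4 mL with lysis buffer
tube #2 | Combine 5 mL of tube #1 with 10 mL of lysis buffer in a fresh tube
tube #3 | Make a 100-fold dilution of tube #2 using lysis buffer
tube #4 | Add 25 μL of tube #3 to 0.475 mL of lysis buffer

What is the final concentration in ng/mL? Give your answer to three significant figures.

Step 1: 400 μL brought to 6.4 mL → factor 6400/400 = 16
Step 2: 5 mL + 10 mL = 15 mL total → factor 15/5 = 3
Step 3: 100-fold → factor 100
Step 4: 25 μL + 0.475 mL = 500 μL total → factor 500/25 = 20
Overall dilution factor = 16 × 3 × 100 × 20 = 96000
Final = 4.00 μg/mL / 96000 = 4.167 × 10^-5 μg/mL = 0.0417 ng/mL

0.0417 ng/mL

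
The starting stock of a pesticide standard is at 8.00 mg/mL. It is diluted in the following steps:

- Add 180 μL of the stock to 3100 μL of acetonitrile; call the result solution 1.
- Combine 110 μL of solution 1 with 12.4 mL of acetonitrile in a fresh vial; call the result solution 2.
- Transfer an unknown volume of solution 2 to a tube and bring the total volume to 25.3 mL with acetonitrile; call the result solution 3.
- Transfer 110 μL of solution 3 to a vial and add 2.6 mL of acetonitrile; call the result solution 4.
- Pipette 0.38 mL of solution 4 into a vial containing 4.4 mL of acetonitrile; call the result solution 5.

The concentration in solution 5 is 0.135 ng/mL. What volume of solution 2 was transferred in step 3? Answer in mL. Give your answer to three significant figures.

Step 1: 180 μL + 3100 μL = 3280 μL total → factor 3280/180 = 18.222
Step 2: 110 μL + 12.4 mL = 12510 μL total → factor 12510/110 = 113.73
Step 3: v brought to 25.3 mL → factor = 25.3 mL/v
Step 4: 110 μL + 2.6 mL = 2710 μL total → factor 2710/110 = 24.636
Step 5: 0.38 mL + 4.4 mL = 4.78 mL total → factor 4.78/0.38 = 12.579
Product of known-step factors = 6.4222 × 10^5
Overall factor = 8.00 mg/mL / (0.135 ng/mL) = 5.9259 × 10^7
Step-3 factor = 5.9259 × 10^7 / 6.4222 × 10^5 = 92.272
v = 25.3 mL / 92.272 = 0.274 mL

0.274 mL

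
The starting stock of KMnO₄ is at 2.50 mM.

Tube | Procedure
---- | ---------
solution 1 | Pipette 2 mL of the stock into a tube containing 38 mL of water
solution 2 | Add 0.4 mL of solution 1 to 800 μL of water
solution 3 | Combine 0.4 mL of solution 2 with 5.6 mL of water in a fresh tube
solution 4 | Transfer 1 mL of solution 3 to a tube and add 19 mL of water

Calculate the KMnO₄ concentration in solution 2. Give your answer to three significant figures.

Step 1: 2 mL + 38 mL = 40 mL total → factor 40/2 = 20
Step 2: 0.4 mL + 800 μL = 1.2 mL total → factor 1.2/0.4 = 3
Dilution factor through solution 2 = 20 × 3 = 60
[solution 2] = 2.50 mM / 60 = 0.0417 mM

0.0417 mM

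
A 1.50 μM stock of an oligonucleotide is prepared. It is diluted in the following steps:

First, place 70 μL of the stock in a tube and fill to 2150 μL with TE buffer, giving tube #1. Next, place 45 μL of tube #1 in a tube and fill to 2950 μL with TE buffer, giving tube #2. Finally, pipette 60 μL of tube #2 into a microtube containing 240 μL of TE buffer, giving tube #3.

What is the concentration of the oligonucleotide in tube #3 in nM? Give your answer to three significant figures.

0.149 nM

Step 1: 70 μL brought to 2150 μL → factor 2150/70 = 30.714
Step 2: 45 μL brought to 2950 μL → factor 2950/45 = 65.556
Step 3: 60 μL + 240 μL = 300 μL total → factor 300/60 = 5
Overall dilution factor = 30.714 × 65.556 × 5 = 10067
Final = 1.50 μM / 10067 = 0.0001490 μM = 0.149 nM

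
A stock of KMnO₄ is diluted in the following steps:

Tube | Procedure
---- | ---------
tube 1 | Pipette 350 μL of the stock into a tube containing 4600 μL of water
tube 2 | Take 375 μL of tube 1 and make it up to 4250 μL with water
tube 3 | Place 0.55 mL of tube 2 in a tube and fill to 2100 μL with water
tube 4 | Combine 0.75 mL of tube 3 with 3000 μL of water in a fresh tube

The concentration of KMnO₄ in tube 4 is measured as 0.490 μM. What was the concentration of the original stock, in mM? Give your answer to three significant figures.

1.50 mM

Step 1: 350 μL + 4600 μL = 4950 μL total → factor 4950/350 = 14.143
Step 2: 375 μL brought to 4250 μL → factor 4250/375 = 11.333
Step 3: 0.55 mL brought to 2100 μL → factor 2.1/0.55 = 3.8182
Step 4: 0.75 mL + 3000 μL = 3.75 mL total → factor 3.75/0.75 = 5
Overall dilution factor = 14.143 × 11.333 × 3.8182 × 5 = 3060
Stock = 0.490 μM × 3060 = 1499 μM = 1.50 mM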